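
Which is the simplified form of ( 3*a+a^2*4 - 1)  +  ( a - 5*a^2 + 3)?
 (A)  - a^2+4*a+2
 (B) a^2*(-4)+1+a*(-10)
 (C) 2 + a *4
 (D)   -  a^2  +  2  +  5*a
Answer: A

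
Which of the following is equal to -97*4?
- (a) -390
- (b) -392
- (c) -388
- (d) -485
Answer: c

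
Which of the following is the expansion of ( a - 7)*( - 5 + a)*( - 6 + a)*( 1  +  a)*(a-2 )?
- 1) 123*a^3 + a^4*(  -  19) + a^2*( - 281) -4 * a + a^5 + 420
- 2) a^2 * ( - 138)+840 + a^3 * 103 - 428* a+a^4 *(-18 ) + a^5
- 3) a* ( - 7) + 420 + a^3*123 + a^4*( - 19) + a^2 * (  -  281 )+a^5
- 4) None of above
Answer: 1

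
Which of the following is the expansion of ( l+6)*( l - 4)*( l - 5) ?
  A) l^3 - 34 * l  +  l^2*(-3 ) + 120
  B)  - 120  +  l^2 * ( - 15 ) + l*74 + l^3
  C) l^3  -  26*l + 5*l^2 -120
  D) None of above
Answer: A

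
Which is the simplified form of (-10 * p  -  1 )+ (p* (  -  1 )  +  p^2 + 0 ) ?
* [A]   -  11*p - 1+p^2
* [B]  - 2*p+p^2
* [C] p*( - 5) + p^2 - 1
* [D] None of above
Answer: A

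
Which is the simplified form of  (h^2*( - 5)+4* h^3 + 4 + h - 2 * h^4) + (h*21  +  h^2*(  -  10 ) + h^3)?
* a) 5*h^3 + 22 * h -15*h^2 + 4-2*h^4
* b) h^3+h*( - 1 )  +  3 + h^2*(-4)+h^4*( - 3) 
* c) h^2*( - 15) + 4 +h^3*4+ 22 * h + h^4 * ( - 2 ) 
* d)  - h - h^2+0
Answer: a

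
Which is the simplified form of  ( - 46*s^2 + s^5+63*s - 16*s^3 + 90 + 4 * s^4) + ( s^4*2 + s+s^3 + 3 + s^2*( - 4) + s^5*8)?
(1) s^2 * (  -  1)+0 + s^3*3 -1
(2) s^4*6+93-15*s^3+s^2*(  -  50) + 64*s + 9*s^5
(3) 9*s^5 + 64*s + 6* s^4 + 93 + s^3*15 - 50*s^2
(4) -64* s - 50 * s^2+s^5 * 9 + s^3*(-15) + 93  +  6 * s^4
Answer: 2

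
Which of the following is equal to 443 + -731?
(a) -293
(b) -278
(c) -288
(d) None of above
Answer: c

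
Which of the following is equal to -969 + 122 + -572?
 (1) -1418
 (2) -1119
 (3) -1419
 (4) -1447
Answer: 3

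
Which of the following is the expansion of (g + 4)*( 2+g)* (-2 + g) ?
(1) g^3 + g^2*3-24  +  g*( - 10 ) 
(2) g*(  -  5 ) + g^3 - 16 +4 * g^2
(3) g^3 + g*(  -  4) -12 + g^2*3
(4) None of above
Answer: 4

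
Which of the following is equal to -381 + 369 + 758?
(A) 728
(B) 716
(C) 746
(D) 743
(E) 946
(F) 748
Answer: C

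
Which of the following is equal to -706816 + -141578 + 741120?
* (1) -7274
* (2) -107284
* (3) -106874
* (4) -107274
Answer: 4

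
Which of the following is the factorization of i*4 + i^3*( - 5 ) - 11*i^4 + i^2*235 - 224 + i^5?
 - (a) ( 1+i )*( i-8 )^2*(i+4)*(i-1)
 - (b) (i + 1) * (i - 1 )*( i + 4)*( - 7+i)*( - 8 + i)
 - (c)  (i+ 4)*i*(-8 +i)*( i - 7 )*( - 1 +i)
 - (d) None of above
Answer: b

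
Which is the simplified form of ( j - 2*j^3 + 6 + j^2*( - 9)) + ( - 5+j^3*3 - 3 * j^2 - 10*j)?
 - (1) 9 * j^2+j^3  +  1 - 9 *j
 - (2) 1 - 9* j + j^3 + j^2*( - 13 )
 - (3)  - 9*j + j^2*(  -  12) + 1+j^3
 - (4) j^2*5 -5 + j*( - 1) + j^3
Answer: 3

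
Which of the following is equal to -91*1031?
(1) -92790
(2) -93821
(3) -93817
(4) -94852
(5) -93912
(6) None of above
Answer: 2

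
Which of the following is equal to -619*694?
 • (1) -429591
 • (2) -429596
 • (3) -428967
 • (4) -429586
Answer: 4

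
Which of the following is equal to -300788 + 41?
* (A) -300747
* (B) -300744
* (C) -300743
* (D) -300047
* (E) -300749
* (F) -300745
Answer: A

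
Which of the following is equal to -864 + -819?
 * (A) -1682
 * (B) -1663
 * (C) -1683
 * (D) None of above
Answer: C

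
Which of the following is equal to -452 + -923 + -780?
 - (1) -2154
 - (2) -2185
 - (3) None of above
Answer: 3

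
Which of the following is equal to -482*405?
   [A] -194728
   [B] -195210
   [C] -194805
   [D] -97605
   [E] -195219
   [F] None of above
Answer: B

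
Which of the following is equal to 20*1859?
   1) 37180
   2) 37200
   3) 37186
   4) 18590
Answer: 1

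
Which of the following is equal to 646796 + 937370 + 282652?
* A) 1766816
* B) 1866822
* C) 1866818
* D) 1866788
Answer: C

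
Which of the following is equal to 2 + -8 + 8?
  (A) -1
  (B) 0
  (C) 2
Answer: C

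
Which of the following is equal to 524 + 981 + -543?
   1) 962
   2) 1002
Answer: 1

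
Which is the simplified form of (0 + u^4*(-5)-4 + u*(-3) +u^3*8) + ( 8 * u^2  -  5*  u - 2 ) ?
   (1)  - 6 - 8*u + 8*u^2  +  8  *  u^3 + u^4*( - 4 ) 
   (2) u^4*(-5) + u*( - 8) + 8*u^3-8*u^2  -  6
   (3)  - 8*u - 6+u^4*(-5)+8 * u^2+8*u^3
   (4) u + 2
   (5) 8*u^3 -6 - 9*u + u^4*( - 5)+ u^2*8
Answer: 3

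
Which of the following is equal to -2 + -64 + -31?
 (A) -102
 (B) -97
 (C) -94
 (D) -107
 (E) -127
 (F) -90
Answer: B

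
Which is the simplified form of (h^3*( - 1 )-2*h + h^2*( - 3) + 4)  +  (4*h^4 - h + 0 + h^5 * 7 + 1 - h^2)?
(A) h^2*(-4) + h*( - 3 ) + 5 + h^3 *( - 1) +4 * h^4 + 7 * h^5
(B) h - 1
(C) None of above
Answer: A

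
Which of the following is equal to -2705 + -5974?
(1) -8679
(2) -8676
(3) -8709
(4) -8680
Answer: 1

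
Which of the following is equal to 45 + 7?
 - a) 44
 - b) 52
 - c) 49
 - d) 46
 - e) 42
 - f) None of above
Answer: b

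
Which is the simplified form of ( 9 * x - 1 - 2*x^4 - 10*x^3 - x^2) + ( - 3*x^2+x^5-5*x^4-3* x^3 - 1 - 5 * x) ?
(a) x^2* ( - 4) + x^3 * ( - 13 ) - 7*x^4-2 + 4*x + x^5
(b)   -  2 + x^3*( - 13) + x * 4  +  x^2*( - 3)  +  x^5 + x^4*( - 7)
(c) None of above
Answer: a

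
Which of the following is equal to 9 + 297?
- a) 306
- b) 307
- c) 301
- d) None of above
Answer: a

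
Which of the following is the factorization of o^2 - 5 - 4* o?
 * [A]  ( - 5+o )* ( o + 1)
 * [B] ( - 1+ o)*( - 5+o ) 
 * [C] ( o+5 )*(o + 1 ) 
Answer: A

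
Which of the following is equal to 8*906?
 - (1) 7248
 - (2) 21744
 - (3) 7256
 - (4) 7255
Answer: 1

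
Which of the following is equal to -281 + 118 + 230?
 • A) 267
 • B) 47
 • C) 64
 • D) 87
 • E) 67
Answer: E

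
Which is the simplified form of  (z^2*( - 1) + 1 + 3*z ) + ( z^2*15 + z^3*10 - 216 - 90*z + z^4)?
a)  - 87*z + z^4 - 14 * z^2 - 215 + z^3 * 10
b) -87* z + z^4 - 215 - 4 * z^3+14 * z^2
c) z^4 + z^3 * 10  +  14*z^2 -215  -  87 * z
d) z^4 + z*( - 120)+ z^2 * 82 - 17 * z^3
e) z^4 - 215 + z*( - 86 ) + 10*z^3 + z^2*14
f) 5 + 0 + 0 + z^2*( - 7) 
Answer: c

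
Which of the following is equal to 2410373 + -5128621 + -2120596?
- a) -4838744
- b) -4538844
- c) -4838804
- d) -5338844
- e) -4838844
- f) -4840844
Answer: e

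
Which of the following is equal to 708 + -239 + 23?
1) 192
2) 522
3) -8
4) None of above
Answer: 4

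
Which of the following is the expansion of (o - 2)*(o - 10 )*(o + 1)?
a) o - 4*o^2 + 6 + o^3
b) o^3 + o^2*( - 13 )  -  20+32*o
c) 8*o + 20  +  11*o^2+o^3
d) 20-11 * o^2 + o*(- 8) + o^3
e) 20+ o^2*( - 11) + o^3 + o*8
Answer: e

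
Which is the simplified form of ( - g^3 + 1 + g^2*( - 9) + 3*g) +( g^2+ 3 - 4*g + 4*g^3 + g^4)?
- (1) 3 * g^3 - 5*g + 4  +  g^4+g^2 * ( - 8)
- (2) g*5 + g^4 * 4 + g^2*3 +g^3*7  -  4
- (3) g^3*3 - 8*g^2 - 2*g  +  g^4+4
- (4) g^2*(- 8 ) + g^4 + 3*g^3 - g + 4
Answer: 4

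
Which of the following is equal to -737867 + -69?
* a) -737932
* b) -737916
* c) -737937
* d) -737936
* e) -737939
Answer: d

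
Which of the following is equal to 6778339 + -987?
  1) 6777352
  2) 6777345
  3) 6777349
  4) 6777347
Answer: 1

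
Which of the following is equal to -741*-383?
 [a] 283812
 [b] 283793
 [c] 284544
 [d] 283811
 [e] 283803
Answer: e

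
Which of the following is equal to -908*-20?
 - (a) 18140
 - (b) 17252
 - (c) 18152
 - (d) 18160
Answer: d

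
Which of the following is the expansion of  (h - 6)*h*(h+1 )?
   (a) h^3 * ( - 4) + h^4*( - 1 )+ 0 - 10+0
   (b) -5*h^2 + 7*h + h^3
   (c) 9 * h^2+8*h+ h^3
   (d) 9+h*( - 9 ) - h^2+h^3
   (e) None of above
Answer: e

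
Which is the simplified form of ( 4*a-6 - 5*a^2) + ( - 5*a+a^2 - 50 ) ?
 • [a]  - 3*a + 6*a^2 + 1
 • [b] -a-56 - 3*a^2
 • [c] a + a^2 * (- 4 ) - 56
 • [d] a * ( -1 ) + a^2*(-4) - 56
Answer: d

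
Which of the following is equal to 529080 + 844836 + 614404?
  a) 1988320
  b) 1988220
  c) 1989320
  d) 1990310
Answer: a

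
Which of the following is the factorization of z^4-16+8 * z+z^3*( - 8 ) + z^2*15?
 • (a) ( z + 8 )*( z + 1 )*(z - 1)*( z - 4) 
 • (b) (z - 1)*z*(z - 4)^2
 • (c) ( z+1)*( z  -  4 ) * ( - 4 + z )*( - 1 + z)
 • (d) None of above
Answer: c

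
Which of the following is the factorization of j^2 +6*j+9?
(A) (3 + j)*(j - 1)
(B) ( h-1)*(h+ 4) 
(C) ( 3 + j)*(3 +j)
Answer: C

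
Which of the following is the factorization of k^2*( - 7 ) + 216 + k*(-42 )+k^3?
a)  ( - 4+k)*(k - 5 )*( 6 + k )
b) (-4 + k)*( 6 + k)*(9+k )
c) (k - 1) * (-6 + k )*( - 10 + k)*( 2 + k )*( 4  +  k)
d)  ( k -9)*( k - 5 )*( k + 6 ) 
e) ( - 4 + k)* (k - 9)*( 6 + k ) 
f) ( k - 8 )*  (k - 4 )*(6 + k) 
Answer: e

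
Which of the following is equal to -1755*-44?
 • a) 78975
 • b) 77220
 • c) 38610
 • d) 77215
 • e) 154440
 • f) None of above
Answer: b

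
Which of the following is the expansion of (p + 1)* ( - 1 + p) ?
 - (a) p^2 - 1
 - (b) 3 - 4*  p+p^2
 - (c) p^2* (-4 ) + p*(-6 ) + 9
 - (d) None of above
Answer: a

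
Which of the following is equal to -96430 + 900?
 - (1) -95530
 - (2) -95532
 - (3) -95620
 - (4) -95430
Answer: 1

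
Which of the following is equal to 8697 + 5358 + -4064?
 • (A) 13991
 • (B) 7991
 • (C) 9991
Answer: C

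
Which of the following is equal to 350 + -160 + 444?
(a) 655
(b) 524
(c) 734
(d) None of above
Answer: d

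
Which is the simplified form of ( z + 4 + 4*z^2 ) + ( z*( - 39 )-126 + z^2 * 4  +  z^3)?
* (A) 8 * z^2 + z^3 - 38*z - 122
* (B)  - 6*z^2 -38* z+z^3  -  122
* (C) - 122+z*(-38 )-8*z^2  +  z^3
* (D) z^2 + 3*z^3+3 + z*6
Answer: A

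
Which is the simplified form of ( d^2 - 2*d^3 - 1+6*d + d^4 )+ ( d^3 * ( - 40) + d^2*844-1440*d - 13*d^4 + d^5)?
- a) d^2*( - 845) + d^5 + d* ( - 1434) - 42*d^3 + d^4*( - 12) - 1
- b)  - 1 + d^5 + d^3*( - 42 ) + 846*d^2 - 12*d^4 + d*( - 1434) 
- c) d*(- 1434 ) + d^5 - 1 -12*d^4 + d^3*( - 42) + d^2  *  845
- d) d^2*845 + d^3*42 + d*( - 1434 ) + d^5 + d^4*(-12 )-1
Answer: c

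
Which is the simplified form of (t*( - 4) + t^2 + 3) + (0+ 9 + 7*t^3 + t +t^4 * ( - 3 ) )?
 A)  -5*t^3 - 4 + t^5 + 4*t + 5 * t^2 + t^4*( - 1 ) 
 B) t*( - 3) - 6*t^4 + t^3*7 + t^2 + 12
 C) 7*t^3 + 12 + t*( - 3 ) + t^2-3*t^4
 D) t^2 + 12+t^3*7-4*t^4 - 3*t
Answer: C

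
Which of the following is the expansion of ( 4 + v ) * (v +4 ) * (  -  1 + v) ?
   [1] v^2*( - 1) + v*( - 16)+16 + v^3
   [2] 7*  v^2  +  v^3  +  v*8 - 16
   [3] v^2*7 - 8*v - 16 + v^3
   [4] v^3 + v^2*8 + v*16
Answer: 2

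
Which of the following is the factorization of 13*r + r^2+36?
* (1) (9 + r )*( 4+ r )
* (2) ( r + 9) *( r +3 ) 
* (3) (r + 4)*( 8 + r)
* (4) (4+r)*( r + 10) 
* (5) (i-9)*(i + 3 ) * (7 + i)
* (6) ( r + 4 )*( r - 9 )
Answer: 1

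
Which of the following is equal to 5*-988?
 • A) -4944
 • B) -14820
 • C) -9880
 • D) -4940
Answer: D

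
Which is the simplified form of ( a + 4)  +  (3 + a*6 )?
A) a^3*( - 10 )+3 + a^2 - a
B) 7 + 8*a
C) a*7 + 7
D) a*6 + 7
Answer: C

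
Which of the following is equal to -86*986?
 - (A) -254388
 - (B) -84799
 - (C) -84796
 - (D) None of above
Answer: C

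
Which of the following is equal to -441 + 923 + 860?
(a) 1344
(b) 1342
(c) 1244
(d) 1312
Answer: b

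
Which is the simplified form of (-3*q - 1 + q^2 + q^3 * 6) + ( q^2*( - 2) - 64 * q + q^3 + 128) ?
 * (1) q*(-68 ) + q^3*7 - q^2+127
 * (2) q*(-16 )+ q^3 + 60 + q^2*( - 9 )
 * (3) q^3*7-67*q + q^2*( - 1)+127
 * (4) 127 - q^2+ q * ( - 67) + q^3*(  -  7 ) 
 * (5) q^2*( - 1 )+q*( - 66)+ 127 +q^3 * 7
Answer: 3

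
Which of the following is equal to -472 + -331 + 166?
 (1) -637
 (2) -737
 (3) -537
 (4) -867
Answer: 1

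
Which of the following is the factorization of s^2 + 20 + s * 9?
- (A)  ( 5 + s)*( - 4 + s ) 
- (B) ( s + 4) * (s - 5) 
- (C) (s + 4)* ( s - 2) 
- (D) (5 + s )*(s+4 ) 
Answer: D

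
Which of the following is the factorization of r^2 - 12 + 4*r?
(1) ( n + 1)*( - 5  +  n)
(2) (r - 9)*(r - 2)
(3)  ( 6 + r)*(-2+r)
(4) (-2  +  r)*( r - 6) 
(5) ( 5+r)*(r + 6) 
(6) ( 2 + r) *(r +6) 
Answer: 3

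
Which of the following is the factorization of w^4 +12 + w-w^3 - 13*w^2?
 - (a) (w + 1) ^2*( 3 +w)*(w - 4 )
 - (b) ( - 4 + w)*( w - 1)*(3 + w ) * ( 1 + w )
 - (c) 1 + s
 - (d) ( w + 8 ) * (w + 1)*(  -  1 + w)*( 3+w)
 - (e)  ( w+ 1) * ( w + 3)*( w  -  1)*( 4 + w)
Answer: b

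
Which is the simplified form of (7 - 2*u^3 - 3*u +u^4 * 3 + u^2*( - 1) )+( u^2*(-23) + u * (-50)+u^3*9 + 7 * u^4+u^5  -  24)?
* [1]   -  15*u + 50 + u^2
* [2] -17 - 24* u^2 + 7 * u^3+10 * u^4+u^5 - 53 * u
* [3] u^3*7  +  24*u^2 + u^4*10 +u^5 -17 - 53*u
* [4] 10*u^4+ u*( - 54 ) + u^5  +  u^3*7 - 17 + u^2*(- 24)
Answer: 2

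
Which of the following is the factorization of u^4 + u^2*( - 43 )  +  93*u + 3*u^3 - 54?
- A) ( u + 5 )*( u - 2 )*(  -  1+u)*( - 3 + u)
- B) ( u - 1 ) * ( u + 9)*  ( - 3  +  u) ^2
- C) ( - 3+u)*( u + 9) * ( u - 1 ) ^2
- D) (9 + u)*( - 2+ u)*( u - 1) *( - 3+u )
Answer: D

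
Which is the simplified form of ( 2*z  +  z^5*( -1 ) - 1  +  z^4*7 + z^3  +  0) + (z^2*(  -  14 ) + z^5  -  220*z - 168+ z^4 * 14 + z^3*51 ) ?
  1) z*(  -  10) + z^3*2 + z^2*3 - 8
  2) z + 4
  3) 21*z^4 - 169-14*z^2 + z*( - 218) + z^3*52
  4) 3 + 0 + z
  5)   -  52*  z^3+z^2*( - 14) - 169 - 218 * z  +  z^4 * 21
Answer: 3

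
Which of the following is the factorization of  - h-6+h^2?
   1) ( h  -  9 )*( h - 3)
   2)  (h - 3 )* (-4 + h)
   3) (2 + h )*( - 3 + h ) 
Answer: 3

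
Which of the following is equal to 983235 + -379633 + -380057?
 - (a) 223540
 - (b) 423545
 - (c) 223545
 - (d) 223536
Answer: c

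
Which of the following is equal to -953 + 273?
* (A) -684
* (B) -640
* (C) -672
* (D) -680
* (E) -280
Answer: D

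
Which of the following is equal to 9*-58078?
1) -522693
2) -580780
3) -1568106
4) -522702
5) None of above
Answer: 4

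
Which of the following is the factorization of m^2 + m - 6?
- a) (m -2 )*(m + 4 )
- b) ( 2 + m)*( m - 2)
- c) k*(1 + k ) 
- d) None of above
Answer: d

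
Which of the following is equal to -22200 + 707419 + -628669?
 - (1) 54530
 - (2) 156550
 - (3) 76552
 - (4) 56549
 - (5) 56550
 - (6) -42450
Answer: 5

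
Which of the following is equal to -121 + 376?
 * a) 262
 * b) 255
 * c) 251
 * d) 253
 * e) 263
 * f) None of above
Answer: b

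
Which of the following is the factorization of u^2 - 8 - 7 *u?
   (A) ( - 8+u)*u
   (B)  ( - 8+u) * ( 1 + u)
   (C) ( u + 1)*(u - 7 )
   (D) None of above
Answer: B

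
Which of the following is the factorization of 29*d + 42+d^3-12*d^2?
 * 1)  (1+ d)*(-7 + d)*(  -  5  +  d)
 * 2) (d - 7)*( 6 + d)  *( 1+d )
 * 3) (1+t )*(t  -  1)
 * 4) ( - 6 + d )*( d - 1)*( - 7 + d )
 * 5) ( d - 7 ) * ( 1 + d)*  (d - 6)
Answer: 5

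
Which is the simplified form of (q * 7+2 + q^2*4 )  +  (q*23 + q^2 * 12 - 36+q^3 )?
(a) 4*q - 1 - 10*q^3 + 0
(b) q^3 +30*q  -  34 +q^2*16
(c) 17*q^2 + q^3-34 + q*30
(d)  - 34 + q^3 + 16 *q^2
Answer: b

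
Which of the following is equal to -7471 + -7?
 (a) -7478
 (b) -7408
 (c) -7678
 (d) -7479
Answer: a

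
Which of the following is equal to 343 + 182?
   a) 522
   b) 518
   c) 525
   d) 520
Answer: c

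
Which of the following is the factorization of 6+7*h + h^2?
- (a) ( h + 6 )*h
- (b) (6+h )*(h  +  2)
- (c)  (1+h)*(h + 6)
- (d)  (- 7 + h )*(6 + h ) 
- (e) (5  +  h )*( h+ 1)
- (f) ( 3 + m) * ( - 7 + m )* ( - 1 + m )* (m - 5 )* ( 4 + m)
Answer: c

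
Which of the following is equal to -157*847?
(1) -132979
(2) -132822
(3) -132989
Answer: 1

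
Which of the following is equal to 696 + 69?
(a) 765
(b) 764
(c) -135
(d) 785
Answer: a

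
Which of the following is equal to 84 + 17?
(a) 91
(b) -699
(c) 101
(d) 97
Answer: c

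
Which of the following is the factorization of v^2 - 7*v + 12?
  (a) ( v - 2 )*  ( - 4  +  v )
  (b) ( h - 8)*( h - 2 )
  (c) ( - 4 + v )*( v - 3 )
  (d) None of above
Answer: c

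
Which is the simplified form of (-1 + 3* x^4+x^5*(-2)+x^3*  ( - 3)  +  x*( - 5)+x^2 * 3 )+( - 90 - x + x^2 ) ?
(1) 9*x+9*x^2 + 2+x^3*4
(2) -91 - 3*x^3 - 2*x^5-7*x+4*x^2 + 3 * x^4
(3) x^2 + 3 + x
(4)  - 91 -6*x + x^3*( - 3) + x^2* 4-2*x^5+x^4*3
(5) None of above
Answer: 4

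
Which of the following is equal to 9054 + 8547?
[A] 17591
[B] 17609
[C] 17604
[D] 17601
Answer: D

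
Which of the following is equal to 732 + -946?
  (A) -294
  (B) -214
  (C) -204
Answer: B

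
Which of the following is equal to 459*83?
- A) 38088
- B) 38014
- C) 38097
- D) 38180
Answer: C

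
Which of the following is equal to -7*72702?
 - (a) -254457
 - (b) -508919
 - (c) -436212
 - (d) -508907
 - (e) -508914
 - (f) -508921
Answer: e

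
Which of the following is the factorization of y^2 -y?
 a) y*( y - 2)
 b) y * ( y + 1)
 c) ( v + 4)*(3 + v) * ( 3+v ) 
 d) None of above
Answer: d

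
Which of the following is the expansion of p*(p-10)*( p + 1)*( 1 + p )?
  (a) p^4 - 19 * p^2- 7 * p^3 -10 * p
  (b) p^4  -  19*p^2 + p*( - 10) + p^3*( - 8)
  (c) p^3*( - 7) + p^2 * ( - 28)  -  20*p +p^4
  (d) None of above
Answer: b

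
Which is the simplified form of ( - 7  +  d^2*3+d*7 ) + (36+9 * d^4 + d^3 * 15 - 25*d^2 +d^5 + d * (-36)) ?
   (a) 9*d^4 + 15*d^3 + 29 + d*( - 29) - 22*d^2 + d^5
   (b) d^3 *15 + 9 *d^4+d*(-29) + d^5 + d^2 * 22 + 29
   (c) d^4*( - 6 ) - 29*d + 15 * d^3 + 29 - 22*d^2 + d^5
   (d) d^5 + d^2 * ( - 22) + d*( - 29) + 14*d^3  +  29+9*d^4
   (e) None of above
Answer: a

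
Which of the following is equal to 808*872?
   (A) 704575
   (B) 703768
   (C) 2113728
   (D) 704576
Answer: D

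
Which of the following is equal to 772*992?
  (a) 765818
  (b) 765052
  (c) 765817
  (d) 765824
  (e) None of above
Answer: d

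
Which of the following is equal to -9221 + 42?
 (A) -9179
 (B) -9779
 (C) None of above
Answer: A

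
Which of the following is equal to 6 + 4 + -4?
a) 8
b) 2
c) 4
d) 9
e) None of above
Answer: e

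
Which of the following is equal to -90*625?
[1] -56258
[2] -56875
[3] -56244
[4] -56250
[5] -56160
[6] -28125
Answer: 4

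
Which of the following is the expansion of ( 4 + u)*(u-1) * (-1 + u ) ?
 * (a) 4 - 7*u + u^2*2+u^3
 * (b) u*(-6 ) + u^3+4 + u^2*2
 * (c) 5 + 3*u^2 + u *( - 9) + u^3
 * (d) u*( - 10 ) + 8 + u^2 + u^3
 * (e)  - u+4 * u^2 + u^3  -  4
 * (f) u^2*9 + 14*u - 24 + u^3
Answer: a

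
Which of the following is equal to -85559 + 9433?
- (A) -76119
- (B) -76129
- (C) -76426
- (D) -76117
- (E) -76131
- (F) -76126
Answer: F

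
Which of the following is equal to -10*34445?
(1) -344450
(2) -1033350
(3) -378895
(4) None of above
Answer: 1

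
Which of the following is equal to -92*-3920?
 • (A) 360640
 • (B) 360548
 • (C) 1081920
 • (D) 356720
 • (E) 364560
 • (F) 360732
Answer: A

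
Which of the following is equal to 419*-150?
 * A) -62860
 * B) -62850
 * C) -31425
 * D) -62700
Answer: B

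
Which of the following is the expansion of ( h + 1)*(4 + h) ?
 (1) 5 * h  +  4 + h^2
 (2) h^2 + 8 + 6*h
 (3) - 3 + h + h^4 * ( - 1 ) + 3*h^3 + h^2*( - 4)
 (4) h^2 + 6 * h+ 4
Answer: 1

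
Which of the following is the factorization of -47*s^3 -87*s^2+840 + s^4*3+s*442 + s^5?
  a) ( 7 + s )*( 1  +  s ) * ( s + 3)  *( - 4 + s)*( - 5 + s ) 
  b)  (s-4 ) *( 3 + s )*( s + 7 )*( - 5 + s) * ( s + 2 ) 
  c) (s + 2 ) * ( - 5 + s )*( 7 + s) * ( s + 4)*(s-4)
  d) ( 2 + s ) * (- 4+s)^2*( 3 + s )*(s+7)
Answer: b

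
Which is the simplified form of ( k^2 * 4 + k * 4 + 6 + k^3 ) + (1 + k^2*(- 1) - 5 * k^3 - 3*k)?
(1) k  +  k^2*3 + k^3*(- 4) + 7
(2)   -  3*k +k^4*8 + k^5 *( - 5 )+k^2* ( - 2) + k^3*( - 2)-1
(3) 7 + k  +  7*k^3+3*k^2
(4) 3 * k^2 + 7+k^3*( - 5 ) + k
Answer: 1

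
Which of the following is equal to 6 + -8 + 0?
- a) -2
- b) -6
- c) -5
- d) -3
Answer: a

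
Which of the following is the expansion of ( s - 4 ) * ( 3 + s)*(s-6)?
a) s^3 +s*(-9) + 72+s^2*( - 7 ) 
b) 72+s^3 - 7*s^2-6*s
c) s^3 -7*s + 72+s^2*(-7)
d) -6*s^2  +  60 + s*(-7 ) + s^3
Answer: b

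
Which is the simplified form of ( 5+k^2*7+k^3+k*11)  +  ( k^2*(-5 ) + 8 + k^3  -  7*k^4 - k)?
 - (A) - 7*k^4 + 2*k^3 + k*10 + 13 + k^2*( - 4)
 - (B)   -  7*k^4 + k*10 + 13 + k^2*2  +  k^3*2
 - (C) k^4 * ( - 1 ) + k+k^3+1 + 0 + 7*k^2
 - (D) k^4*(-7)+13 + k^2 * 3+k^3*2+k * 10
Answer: B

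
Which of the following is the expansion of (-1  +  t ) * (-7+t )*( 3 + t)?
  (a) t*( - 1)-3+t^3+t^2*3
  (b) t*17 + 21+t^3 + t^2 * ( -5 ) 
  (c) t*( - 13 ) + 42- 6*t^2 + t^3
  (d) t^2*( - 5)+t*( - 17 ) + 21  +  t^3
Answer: d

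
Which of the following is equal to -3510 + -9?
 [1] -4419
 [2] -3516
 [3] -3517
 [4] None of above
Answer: 4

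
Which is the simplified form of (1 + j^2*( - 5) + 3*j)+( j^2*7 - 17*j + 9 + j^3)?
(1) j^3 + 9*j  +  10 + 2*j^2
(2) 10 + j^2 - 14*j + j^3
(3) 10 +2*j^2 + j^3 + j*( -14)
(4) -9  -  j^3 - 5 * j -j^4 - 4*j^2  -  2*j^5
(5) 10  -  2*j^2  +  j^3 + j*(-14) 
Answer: 3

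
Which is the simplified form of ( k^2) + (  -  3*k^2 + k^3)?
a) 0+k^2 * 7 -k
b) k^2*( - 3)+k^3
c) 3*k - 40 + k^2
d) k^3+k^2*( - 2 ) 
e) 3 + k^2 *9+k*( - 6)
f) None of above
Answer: d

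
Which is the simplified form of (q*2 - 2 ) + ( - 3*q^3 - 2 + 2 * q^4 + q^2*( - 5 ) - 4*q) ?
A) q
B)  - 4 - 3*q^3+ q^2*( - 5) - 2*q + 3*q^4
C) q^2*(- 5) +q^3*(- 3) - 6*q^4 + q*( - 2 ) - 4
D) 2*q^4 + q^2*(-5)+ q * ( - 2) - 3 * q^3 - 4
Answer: D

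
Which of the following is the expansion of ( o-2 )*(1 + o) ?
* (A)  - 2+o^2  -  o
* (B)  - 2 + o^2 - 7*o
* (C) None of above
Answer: A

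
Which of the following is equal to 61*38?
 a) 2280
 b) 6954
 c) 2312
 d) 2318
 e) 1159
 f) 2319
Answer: d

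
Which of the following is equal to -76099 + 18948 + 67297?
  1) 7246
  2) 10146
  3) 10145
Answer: 2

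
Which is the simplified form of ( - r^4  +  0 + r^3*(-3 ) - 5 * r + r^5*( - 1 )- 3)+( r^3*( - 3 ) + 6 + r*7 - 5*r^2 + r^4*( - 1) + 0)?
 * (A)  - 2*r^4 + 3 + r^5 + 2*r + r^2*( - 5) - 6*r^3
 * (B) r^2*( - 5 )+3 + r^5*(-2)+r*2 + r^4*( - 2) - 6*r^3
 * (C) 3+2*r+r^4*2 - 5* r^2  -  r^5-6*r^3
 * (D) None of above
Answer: D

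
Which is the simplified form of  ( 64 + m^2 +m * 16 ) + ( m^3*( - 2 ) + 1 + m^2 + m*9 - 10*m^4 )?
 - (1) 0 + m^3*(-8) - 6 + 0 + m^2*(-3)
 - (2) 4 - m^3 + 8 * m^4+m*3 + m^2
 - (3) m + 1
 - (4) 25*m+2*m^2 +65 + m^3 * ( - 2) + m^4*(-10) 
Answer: 4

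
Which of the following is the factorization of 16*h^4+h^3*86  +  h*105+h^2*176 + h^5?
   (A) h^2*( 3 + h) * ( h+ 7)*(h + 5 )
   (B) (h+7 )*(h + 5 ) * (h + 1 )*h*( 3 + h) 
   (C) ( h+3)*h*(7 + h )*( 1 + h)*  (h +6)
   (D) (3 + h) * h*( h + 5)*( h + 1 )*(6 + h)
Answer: B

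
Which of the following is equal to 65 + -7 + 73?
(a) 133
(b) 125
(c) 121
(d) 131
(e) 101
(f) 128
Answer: d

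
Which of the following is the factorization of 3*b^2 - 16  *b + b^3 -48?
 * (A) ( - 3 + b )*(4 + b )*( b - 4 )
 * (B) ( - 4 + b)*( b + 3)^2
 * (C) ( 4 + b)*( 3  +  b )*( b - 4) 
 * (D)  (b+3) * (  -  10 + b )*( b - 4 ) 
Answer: C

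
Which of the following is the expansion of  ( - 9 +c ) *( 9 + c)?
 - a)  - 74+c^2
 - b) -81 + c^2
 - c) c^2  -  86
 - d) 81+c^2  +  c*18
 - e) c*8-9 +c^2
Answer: b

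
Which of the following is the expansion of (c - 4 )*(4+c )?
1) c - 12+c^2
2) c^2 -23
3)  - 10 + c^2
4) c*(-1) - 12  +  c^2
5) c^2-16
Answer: 5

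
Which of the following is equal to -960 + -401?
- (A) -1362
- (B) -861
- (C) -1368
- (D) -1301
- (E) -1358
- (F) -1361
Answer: F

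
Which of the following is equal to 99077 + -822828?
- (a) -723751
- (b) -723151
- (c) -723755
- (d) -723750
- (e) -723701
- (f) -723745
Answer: a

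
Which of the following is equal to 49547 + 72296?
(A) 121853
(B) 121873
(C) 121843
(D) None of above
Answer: C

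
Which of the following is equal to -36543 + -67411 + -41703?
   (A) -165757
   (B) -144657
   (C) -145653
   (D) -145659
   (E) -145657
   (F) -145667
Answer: E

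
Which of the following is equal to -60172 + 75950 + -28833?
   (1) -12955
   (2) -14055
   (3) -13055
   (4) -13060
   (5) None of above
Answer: 3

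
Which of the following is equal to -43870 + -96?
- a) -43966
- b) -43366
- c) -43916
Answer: a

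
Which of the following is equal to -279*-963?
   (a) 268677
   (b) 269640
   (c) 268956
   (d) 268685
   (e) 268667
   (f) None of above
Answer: a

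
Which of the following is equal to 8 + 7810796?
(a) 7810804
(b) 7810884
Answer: a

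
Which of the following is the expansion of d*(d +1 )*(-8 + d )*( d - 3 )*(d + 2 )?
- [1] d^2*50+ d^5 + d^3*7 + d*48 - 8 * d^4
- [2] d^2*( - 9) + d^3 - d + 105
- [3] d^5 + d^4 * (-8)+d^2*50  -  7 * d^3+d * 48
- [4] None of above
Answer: 3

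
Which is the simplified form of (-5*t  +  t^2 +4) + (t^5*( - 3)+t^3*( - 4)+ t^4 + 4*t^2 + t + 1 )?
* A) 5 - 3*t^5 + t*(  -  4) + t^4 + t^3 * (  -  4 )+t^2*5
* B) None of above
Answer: A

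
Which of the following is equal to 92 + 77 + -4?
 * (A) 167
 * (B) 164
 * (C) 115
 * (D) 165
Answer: D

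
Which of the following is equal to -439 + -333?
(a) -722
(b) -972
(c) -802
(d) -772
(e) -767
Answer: d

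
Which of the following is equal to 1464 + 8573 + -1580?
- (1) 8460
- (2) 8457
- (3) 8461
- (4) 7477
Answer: 2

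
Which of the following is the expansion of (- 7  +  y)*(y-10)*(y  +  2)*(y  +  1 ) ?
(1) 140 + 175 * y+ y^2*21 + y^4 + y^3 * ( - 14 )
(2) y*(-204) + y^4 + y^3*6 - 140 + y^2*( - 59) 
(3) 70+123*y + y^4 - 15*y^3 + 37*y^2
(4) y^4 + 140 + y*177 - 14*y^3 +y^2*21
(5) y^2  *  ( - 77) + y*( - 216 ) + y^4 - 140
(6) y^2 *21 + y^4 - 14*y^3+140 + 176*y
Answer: 6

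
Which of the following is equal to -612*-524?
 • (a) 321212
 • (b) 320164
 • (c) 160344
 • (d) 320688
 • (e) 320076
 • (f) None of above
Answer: d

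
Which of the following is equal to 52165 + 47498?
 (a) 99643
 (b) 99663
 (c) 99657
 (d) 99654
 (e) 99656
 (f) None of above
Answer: b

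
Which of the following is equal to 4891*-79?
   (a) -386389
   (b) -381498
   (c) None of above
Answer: a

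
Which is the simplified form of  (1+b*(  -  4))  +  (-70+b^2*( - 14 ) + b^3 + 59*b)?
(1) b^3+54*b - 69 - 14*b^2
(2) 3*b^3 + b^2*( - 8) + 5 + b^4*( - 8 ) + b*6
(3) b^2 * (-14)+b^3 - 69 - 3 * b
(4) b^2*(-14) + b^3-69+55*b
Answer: 4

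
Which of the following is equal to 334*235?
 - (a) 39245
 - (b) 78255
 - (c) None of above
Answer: c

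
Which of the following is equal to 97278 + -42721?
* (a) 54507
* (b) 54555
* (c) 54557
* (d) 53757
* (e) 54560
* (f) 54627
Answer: c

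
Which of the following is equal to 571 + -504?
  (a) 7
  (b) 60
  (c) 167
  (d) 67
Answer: d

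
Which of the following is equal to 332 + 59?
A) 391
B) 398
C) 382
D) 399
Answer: A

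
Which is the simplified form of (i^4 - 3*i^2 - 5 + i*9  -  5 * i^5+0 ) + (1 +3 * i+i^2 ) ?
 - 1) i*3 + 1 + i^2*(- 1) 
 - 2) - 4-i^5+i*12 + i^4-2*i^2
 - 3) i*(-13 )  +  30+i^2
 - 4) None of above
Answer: 4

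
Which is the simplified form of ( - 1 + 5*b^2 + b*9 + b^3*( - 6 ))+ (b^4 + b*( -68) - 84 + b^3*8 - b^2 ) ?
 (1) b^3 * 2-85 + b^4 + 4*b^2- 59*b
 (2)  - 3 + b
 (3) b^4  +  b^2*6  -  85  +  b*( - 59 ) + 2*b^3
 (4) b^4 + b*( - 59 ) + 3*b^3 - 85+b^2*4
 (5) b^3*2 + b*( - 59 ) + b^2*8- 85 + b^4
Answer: 1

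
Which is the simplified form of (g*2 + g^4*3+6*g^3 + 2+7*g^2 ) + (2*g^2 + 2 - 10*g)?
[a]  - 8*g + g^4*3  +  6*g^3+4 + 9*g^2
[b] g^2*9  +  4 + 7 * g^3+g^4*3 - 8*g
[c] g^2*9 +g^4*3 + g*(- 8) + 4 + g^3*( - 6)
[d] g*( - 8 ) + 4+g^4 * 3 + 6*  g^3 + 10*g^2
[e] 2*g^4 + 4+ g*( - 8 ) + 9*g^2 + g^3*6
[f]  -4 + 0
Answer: a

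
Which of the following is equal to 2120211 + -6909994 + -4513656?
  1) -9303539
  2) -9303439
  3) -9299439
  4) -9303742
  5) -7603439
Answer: 2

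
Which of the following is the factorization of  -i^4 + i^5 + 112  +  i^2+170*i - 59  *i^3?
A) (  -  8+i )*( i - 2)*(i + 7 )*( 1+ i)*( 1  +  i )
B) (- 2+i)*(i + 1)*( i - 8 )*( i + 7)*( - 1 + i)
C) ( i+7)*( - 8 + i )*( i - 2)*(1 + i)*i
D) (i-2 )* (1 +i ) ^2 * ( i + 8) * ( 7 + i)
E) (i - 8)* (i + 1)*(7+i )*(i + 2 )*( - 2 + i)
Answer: A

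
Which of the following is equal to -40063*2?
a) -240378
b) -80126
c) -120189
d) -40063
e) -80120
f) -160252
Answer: b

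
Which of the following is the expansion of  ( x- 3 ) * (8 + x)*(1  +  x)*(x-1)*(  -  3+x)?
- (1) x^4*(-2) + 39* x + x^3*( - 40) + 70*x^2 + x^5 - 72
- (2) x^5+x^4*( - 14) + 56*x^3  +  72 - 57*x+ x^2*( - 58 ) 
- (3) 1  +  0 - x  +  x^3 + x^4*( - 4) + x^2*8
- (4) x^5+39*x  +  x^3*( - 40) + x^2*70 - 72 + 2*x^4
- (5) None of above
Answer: 4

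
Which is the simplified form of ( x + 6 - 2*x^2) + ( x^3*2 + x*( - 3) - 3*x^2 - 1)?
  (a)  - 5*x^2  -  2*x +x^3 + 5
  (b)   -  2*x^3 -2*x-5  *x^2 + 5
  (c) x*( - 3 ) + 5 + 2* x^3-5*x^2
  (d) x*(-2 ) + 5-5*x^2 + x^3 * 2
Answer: d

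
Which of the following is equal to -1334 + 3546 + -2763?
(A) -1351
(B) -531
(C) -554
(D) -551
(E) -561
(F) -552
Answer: D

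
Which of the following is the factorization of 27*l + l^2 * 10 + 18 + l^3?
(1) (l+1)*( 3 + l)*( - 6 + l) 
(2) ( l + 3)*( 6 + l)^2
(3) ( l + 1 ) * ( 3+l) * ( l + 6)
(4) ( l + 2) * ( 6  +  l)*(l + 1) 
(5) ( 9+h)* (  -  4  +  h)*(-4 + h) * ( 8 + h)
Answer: 3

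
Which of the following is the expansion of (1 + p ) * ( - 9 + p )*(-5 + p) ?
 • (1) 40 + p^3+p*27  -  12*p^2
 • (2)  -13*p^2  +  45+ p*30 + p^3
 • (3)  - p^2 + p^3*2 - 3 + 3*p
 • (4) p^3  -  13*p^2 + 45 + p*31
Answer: 4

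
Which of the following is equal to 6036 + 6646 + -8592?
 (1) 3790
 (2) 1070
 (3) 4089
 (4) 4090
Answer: 4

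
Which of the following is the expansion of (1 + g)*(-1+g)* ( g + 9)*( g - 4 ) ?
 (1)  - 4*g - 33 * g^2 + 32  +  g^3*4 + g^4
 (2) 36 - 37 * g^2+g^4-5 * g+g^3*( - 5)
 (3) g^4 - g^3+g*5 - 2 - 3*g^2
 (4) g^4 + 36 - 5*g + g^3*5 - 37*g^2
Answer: 4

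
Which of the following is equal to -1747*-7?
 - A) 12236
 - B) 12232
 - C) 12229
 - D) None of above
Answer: C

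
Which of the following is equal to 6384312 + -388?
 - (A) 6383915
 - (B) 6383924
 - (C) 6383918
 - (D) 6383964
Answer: B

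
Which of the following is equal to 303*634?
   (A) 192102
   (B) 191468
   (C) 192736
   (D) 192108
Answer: A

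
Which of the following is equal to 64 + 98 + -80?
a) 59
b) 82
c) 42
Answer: b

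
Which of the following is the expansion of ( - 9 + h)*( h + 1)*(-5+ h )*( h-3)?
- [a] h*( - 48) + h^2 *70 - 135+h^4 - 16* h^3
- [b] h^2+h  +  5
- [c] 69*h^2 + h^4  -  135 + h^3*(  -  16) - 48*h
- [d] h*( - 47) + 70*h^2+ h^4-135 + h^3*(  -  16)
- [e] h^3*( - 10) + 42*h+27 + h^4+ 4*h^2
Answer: a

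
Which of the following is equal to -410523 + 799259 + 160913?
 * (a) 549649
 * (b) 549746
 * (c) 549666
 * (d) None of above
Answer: a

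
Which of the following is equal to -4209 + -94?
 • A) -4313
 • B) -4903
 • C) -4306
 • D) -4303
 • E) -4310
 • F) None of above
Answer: D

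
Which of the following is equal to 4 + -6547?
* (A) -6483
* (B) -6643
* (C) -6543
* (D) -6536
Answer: C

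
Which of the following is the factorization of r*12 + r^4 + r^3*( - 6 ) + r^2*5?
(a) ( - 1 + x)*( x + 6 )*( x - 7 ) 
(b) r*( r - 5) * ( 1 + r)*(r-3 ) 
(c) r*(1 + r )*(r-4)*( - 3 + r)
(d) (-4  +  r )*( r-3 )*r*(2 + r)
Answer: c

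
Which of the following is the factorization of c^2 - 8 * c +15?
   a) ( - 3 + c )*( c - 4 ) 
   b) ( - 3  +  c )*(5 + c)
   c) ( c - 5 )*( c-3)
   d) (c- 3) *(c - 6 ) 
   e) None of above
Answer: c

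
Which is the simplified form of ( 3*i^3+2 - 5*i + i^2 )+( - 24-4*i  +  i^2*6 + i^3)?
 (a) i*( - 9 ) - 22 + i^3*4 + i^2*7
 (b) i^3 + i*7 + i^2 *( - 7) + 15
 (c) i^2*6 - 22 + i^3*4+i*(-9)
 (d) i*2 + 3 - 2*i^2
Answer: a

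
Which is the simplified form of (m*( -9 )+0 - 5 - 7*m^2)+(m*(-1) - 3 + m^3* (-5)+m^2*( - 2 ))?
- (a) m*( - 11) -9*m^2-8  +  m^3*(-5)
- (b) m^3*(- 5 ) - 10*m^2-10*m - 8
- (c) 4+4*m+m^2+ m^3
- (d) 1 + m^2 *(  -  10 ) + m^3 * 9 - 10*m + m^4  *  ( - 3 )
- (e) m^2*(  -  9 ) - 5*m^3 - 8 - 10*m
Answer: e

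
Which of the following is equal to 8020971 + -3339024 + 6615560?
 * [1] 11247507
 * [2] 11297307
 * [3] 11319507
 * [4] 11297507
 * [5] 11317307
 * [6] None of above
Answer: 4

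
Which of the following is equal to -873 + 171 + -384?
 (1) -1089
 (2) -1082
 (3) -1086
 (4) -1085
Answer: 3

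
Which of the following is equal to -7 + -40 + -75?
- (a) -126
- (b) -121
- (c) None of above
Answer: c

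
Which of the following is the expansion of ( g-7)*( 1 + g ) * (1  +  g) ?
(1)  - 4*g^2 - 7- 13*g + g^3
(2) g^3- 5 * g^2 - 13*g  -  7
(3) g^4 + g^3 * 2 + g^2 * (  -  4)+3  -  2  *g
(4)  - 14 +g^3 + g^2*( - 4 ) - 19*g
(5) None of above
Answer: 2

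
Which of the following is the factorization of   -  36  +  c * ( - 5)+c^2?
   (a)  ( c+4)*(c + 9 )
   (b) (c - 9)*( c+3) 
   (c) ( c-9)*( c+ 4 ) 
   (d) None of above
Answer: c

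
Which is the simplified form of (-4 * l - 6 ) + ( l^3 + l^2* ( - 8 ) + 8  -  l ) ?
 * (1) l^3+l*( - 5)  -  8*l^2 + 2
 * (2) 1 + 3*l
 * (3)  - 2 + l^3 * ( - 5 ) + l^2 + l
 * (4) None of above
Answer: 1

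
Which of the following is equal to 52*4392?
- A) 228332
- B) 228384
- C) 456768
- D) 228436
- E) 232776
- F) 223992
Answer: B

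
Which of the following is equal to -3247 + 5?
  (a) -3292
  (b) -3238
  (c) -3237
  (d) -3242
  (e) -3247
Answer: d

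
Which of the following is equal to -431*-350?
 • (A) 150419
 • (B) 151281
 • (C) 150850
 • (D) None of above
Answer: C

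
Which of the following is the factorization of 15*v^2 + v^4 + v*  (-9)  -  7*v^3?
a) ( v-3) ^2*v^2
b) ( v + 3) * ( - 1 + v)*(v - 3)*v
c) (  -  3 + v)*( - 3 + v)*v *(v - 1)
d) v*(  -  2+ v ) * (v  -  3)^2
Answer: c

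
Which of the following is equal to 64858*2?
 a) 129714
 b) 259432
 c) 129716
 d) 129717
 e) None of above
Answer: c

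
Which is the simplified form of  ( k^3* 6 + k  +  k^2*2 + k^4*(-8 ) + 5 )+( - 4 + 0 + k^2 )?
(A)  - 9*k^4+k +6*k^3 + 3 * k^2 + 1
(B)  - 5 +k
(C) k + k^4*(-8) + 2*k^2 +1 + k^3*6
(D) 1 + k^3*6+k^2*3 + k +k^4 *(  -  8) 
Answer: D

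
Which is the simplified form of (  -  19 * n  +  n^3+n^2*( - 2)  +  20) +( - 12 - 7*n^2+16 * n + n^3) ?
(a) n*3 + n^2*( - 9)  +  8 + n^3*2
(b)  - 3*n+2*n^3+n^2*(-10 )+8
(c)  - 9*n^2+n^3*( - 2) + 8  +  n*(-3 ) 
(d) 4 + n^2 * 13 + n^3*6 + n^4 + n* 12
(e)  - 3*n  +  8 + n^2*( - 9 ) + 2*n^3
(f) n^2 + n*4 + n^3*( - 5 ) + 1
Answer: e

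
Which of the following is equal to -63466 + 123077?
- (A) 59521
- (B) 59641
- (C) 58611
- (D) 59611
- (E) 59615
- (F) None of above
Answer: D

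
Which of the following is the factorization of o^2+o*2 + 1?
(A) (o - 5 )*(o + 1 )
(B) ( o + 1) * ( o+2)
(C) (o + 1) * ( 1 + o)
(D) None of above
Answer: C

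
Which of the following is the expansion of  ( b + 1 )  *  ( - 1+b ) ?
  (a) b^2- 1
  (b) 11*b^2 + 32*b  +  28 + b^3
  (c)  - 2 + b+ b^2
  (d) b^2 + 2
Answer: a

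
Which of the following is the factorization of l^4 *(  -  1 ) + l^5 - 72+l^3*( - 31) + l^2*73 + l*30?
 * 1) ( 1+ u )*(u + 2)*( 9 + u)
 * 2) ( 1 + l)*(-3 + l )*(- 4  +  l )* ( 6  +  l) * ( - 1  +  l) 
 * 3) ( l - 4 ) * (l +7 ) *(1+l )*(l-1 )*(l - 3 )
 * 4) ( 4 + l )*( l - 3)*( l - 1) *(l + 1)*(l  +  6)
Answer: 2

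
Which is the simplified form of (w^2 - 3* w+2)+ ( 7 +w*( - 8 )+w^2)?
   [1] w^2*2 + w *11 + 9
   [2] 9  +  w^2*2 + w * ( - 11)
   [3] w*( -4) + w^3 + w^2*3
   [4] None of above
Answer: 2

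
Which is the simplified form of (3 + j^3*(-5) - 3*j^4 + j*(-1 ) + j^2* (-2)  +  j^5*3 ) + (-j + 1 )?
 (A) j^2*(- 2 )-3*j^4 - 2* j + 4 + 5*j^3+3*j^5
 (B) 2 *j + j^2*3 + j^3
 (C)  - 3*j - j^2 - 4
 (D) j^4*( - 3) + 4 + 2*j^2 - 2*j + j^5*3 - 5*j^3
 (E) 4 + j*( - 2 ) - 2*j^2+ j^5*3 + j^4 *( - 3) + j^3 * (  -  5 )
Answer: E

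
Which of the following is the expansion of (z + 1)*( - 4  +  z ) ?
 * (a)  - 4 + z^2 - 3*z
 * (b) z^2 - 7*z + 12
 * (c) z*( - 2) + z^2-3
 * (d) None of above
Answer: a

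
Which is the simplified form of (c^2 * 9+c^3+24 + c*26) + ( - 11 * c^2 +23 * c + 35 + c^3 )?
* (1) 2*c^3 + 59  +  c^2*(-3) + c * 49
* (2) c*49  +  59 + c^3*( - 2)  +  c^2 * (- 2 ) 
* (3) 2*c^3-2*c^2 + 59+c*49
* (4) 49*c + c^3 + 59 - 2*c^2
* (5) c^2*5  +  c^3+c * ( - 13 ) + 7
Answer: 3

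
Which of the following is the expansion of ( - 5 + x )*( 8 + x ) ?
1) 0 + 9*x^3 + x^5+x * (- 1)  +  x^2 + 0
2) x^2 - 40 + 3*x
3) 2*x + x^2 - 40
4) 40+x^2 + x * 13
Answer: 2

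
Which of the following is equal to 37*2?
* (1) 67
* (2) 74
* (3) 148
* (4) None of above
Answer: 2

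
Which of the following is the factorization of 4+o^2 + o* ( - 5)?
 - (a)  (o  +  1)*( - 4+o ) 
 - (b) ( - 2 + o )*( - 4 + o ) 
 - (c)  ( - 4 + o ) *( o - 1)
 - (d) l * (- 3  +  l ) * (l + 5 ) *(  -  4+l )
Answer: c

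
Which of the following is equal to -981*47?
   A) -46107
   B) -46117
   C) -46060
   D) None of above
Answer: A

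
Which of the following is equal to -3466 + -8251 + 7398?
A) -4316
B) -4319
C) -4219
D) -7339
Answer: B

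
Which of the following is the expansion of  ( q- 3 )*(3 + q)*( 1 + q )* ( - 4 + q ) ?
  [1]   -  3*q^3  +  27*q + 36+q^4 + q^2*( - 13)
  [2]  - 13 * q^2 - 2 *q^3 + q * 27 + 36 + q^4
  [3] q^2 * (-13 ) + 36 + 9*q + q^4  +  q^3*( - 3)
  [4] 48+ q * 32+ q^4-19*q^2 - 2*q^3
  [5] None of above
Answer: 1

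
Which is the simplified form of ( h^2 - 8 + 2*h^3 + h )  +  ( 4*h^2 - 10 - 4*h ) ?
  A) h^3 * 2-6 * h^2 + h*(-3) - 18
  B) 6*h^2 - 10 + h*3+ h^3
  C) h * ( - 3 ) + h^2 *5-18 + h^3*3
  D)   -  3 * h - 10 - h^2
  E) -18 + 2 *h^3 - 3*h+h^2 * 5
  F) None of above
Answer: E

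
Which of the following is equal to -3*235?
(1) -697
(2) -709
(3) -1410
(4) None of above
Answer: 4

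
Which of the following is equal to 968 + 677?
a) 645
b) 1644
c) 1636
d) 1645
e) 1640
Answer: d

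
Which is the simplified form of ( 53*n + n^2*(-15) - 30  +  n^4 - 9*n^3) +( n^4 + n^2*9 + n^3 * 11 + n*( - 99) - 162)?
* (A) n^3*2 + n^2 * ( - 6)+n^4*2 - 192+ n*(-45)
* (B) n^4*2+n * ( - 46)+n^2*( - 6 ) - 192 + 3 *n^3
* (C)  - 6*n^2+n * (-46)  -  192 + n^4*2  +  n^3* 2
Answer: C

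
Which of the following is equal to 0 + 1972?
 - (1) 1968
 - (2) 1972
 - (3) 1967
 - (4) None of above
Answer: 2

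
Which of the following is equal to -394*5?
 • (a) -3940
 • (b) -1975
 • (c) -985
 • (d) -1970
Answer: d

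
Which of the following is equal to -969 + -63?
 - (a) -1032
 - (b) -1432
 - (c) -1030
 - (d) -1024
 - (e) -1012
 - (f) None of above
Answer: a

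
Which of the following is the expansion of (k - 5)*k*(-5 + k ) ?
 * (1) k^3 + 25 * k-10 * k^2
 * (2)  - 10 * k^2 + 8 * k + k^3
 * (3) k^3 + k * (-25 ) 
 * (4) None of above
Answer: 1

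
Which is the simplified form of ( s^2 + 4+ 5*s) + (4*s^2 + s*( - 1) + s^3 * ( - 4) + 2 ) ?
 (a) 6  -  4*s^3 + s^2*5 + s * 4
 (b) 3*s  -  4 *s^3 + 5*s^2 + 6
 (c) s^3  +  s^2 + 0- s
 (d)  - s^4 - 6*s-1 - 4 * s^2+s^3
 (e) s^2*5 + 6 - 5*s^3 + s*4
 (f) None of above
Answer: a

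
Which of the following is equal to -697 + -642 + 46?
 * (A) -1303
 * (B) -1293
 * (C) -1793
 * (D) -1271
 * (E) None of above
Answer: B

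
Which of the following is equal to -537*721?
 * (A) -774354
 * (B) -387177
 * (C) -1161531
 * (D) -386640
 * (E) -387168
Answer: B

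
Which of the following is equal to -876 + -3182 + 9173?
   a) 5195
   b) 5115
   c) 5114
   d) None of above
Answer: b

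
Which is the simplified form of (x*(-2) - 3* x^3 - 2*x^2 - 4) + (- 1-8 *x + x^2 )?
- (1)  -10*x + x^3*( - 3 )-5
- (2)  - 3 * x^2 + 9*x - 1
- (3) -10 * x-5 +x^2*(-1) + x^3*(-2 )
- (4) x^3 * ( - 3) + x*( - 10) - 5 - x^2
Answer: 4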